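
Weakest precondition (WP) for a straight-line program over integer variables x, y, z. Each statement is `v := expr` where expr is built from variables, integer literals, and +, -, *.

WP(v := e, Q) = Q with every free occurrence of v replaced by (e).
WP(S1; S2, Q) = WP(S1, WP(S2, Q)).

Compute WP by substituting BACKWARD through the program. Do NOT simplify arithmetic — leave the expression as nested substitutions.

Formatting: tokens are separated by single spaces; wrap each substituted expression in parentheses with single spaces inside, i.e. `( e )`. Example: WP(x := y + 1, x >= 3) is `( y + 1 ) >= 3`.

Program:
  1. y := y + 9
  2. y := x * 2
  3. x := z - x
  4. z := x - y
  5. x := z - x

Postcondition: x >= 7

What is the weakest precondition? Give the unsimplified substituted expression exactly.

post: x >= 7
stmt 5: x := z - x  -- replace 1 occurrence(s) of x with (z - x)
  => ( z - x ) >= 7
stmt 4: z := x - y  -- replace 1 occurrence(s) of z with (x - y)
  => ( ( x - y ) - x ) >= 7
stmt 3: x := z - x  -- replace 2 occurrence(s) of x with (z - x)
  => ( ( ( z - x ) - y ) - ( z - x ) ) >= 7
stmt 2: y := x * 2  -- replace 1 occurrence(s) of y with (x * 2)
  => ( ( ( z - x ) - ( x * 2 ) ) - ( z - x ) ) >= 7
stmt 1: y := y + 9  -- replace 0 occurrence(s) of y with (y + 9)
  => ( ( ( z - x ) - ( x * 2 ) ) - ( z - x ) ) >= 7

Answer: ( ( ( z - x ) - ( x * 2 ) ) - ( z - x ) ) >= 7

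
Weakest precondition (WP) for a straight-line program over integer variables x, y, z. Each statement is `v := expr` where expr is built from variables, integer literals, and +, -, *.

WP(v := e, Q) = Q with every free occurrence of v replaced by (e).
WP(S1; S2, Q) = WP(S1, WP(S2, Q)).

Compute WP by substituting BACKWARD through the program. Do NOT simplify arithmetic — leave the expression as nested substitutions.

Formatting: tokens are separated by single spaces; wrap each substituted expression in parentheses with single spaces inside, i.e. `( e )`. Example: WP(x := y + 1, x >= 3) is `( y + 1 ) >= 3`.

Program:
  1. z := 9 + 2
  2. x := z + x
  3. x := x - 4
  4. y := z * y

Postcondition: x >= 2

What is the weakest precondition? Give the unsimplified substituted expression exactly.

Answer: ( ( ( 9 + 2 ) + x ) - 4 ) >= 2

Derivation:
post: x >= 2
stmt 4: y := z * y  -- replace 0 occurrence(s) of y with (z * y)
  => x >= 2
stmt 3: x := x - 4  -- replace 1 occurrence(s) of x with (x - 4)
  => ( x - 4 ) >= 2
stmt 2: x := z + x  -- replace 1 occurrence(s) of x with (z + x)
  => ( ( z + x ) - 4 ) >= 2
stmt 1: z := 9 + 2  -- replace 1 occurrence(s) of z with (9 + 2)
  => ( ( ( 9 + 2 ) + x ) - 4 ) >= 2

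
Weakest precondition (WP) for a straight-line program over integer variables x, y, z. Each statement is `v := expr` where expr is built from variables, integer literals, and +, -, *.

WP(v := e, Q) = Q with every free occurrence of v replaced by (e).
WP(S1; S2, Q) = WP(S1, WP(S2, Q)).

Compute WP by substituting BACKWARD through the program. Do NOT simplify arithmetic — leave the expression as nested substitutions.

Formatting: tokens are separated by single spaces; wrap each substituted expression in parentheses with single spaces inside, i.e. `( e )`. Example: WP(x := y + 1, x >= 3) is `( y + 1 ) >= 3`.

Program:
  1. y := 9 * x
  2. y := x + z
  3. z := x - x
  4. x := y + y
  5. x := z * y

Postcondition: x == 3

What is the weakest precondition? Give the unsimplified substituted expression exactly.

post: x == 3
stmt 5: x := z * y  -- replace 1 occurrence(s) of x with (z * y)
  => ( z * y ) == 3
stmt 4: x := y + y  -- replace 0 occurrence(s) of x with (y + y)
  => ( z * y ) == 3
stmt 3: z := x - x  -- replace 1 occurrence(s) of z with (x - x)
  => ( ( x - x ) * y ) == 3
stmt 2: y := x + z  -- replace 1 occurrence(s) of y with (x + z)
  => ( ( x - x ) * ( x + z ) ) == 3
stmt 1: y := 9 * x  -- replace 0 occurrence(s) of y with (9 * x)
  => ( ( x - x ) * ( x + z ) ) == 3

Answer: ( ( x - x ) * ( x + z ) ) == 3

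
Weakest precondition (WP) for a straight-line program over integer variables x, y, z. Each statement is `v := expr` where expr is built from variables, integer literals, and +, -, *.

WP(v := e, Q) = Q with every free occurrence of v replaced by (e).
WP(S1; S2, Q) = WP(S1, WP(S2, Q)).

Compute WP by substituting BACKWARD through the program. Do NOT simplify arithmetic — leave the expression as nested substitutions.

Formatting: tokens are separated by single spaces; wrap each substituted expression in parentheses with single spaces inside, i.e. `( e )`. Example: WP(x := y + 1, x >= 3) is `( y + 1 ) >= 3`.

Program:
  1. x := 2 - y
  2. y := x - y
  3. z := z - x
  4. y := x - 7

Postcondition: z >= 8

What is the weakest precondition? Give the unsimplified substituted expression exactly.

Answer: ( z - ( 2 - y ) ) >= 8

Derivation:
post: z >= 8
stmt 4: y := x - 7  -- replace 0 occurrence(s) of y with (x - 7)
  => z >= 8
stmt 3: z := z - x  -- replace 1 occurrence(s) of z with (z - x)
  => ( z - x ) >= 8
stmt 2: y := x - y  -- replace 0 occurrence(s) of y with (x - y)
  => ( z - x ) >= 8
stmt 1: x := 2 - y  -- replace 1 occurrence(s) of x with (2 - y)
  => ( z - ( 2 - y ) ) >= 8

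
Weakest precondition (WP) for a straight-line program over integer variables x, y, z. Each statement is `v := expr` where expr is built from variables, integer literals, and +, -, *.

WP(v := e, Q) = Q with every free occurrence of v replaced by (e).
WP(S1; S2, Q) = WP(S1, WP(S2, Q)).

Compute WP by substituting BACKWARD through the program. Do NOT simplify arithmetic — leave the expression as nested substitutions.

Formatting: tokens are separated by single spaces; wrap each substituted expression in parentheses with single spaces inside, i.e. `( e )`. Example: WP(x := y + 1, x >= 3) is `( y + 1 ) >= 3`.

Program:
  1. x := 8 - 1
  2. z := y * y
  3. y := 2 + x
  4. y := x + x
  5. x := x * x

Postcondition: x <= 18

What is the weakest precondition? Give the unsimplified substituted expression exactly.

Answer: ( ( 8 - 1 ) * ( 8 - 1 ) ) <= 18

Derivation:
post: x <= 18
stmt 5: x := x * x  -- replace 1 occurrence(s) of x with (x * x)
  => ( x * x ) <= 18
stmt 4: y := x + x  -- replace 0 occurrence(s) of y with (x + x)
  => ( x * x ) <= 18
stmt 3: y := 2 + x  -- replace 0 occurrence(s) of y with (2 + x)
  => ( x * x ) <= 18
stmt 2: z := y * y  -- replace 0 occurrence(s) of z with (y * y)
  => ( x * x ) <= 18
stmt 1: x := 8 - 1  -- replace 2 occurrence(s) of x with (8 - 1)
  => ( ( 8 - 1 ) * ( 8 - 1 ) ) <= 18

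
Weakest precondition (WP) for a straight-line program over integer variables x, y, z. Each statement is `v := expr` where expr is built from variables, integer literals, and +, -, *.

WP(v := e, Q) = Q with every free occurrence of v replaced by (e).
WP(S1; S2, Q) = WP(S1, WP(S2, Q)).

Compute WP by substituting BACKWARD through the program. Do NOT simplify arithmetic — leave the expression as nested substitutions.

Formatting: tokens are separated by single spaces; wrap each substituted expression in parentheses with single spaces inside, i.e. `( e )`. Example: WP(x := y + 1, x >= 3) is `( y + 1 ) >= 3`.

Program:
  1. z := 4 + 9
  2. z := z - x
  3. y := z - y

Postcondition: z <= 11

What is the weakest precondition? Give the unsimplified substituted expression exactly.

post: z <= 11
stmt 3: y := z - y  -- replace 0 occurrence(s) of y with (z - y)
  => z <= 11
stmt 2: z := z - x  -- replace 1 occurrence(s) of z with (z - x)
  => ( z - x ) <= 11
stmt 1: z := 4 + 9  -- replace 1 occurrence(s) of z with (4 + 9)
  => ( ( 4 + 9 ) - x ) <= 11

Answer: ( ( 4 + 9 ) - x ) <= 11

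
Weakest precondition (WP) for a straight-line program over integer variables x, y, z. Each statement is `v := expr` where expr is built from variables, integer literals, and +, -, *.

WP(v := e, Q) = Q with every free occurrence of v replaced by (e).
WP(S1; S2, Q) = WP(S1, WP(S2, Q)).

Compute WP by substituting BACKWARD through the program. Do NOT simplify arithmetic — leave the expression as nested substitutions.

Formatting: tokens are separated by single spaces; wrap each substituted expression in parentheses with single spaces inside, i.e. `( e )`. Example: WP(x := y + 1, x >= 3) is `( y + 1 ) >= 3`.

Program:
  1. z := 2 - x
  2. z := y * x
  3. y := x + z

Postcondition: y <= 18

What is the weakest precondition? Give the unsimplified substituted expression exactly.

Answer: ( x + ( y * x ) ) <= 18

Derivation:
post: y <= 18
stmt 3: y := x + z  -- replace 1 occurrence(s) of y with (x + z)
  => ( x + z ) <= 18
stmt 2: z := y * x  -- replace 1 occurrence(s) of z with (y * x)
  => ( x + ( y * x ) ) <= 18
stmt 1: z := 2 - x  -- replace 0 occurrence(s) of z with (2 - x)
  => ( x + ( y * x ) ) <= 18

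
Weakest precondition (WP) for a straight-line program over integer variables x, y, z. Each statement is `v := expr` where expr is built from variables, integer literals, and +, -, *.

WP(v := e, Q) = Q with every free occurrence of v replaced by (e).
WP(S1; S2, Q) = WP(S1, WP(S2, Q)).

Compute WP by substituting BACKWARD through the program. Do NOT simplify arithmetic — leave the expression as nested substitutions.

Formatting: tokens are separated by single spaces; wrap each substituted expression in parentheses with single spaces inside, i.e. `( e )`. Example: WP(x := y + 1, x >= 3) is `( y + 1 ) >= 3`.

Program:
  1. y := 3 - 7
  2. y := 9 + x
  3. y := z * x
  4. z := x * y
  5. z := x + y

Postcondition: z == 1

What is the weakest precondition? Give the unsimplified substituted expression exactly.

Answer: ( x + ( z * x ) ) == 1

Derivation:
post: z == 1
stmt 5: z := x + y  -- replace 1 occurrence(s) of z with (x + y)
  => ( x + y ) == 1
stmt 4: z := x * y  -- replace 0 occurrence(s) of z with (x * y)
  => ( x + y ) == 1
stmt 3: y := z * x  -- replace 1 occurrence(s) of y with (z * x)
  => ( x + ( z * x ) ) == 1
stmt 2: y := 9 + x  -- replace 0 occurrence(s) of y with (9 + x)
  => ( x + ( z * x ) ) == 1
stmt 1: y := 3 - 7  -- replace 0 occurrence(s) of y with (3 - 7)
  => ( x + ( z * x ) ) == 1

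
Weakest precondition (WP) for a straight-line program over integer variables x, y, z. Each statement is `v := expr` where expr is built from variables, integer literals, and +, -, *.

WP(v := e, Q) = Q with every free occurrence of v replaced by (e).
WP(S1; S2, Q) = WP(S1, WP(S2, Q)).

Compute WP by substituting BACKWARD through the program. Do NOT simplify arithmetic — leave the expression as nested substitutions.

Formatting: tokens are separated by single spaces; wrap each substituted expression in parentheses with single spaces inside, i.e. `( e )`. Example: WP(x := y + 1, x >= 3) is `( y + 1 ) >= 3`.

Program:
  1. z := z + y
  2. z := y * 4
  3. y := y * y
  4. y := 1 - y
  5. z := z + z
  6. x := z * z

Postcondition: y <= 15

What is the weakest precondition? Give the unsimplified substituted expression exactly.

post: y <= 15
stmt 6: x := z * z  -- replace 0 occurrence(s) of x with (z * z)
  => y <= 15
stmt 5: z := z + z  -- replace 0 occurrence(s) of z with (z + z)
  => y <= 15
stmt 4: y := 1 - y  -- replace 1 occurrence(s) of y with (1 - y)
  => ( 1 - y ) <= 15
stmt 3: y := y * y  -- replace 1 occurrence(s) of y with (y * y)
  => ( 1 - ( y * y ) ) <= 15
stmt 2: z := y * 4  -- replace 0 occurrence(s) of z with (y * 4)
  => ( 1 - ( y * y ) ) <= 15
stmt 1: z := z + y  -- replace 0 occurrence(s) of z with (z + y)
  => ( 1 - ( y * y ) ) <= 15

Answer: ( 1 - ( y * y ) ) <= 15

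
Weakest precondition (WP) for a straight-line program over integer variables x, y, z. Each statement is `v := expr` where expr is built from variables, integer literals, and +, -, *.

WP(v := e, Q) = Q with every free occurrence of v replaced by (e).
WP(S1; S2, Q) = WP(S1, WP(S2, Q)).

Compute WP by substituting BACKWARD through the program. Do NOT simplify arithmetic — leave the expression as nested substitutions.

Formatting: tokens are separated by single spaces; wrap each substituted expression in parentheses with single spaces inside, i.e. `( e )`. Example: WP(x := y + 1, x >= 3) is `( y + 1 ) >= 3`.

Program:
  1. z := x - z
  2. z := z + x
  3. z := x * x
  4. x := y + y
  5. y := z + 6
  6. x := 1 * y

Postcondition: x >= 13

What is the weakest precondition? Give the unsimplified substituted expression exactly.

Answer: ( 1 * ( ( x * x ) + 6 ) ) >= 13

Derivation:
post: x >= 13
stmt 6: x := 1 * y  -- replace 1 occurrence(s) of x with (1 * y)
  => ( 1 * y ) >= 13
stmt 5: y := z + 6  -- replace 1 occurrence(s) of y with (z + 6)
  => ( 1 * ( z + 6 ) ) >= 13
stmt 4: x := y + y  -- replace 0 occurrence(s) of x with (y + y)
  => ( 1 * ( z + 6 ) ) >= 13
stmt 3: z := x * x  -- replace 1 occurrence(s) of z with (x * x)
  => ( 1 * ( ( x * x ) + 6 ) ) >= 13
stmt 2: z := z + x  -- replace 0 occurrence(s) of z with (z + x)
  => ( 1 * ( ( x * x ) + 6 ) ) >= 13
stmt 1: z := x - z  -- replace 0 occurrence(s) of z with (x - z)
  => ( 1 * ( ( x * x ) + 6 ) ) >= 13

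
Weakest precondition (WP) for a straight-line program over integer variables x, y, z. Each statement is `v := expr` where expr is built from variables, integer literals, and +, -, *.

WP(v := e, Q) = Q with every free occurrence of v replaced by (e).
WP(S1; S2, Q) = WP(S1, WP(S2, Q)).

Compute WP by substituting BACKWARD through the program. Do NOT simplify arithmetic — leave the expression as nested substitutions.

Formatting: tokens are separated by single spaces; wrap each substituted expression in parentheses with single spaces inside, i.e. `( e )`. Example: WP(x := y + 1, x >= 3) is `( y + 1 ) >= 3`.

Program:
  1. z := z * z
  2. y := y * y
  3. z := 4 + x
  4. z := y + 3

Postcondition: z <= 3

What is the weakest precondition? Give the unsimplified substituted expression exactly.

post: z <= 3
stmt 4: z := y + 3  -- replace 1 occurrence(s) of z with (y + 3)
  => ( y + 3 ) <= 3
stmt 3: z := 4 + x  -- replace 0 occurrence(s) of z with (4 + x)
  => ( y + 3 ) <= 3
stmt 2: y := y * y  -- replace 1 occurrence(s) of y with (y * y)
  => ( ( y * y ) + 3 ) <= 3
stmt 1: z := z * z  -- replace 0 occurrence(s) of z with (z * z)
  => ( ( y * y ) + 3 ) <= 3

Answer: ( ( y * y ) + 3 ) <= 3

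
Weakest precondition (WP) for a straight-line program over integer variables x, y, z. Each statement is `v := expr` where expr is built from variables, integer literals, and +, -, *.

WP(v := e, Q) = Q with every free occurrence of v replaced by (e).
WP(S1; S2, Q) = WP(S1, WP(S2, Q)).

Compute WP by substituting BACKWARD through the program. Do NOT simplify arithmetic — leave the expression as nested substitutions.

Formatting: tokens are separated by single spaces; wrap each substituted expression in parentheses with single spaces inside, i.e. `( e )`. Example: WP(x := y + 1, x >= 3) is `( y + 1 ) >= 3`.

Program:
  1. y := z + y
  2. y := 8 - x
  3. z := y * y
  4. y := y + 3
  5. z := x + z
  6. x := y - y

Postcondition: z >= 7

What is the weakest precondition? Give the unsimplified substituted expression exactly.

Answer: ( x + ( ( 8 - x ) * ( 8 - x ) ) ) >= 7

Derivation:
post: z >= 7
stmt 6: x := y - y  -- replace 0 occurrence(s) of x with (y - y)
  => z >= 7
stmt 5: z := x + z  -- replace 1 occurrence(s) of z with (x + z)
  => ( x + z ) >= 7
stmt 4: y := y + 3  -- replace 0 occurrence(s) of y with (y + 3)
  => ( x + z ) >= 7
stmt 3: z := y * y  -- replace 1 occurrence(s) of z with (y * y)
  => ( x + ( y * y ) ) >= 7
stmt 2: y := 8 - x  -- replace 2 occurrence(s) of y with (8 - x)
  => ( x + ( ( 8 - x ) * ( 8 - x ) ) ) >= 7
stmt 1: y := z + y  -- replace 0 occurrence(s) of y with (z + y)
  => ( x + ( ( 8 - x ) * ( 8 - x ) ) ) >= 7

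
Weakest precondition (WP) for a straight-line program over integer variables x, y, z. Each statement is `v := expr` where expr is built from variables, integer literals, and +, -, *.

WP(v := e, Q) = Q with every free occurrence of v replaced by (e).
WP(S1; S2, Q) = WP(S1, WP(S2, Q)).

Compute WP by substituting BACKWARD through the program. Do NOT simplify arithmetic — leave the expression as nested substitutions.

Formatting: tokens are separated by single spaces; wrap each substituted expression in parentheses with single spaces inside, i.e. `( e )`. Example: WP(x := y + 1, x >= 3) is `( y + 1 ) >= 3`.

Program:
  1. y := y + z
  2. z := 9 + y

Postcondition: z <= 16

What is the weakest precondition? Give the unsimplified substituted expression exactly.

Answer: ( 9 + ( y + z ) ) <= 16

Derivation:
post: z <= 16
stmt 2: z := 9 + y  -- replace 1 occurrence(s) of z with (9 + y)
  => ( 9 + y ) <= 16
stmt 1: y := y + z  -- replace 1 occurrence(s) of y with (y + z)
  => ( 9 + ( y + z ) ) <= 16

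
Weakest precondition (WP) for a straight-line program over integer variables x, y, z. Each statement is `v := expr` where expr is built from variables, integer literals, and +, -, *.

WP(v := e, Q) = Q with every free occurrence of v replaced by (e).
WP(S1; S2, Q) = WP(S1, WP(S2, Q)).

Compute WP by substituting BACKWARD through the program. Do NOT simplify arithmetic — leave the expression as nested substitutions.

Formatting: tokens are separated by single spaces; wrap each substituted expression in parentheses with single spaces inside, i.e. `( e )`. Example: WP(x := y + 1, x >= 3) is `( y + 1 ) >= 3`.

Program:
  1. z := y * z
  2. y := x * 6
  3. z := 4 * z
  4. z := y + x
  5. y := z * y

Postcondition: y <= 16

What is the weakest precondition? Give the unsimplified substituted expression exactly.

Answer: ( ( ( x * 6 ) + x ) * ( x * 6 ) ) <= 16

Derivation:
post: y <= 16
stmt 5: y := z * y  -- replace 1 occurrence(s) of y with (z * y)
  => ( z * y ) <= 16
stmt 4: z := y + x  -- replace 1 occurrence(s) of z with (y + x)
  => ( ( y + x ) * y ) <= 16
stmt 3: z := 4 * z  -- replace 0 occurrence(s) of z with (4 * z)
  => ( ( y + x ) * y ) <= 16
stmt 2: y := x * 6  -- replace 2 occurrence(s) of y with (x * 6)
  => ( ( ( x * 6 ) + x ) * ( x * 6 ) ) <= 16
stmt 1: z := y * z  -- replace 0 occurrence(s) of z with (y * z)
  => ( ( ( x * 6 ) + x ) * ( x * 6 ) ) <= 16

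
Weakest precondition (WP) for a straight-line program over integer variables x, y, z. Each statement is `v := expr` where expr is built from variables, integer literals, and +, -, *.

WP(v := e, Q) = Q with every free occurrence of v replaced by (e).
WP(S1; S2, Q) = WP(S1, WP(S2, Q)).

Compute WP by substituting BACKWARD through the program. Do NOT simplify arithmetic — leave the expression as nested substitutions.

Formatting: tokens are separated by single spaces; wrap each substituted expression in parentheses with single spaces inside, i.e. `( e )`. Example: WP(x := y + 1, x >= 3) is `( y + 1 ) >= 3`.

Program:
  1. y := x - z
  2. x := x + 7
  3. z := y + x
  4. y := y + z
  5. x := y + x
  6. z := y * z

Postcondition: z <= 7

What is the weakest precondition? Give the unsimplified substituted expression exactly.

Answer: ( ( ( x - z ) + ( ( x - z ) + ( x + 7 ) ) ) * ( ( x - z ) + ( x + 7 ) ) ) <= 7

Derivation:
post: z <= 7
stmt 6: z := y * z  -- replace 1 occurrence(s) of z with (y * z)
  => ( y * z ) <= 7
stmt 5: x := y + x  -- replace 0 occurrence(s) of x with (y + x)
  => ( y * z ) <= 7
stmt 4: y := y + z  -- replace 1 occurrence(s) of y with (y + z)
  => ( ( y + z ) * z ) <= 7
stmt 3: z := y + x  -- replace 2 occurrence(s) of z with (y + x)
  => ( ( y + ( y + x ) ) * ( y + x ) ) <= 7
stmt 2: x := x + 7  -- replace 2 occurrence(s) of x with (x + 7)
  => ( ( y + ( y + ( x + 7 ) ) ) * ( y + ( x + 7 ) ) ) <= 7
stmt 1: y := x - z  -- replace 3 occurrence(s) of y with (x - z)
  => ( ( ( x - z ) + ( ( x - z ) + ( x + 7 ) ) ) * ( ( x - z ) + ( x + 7 ) ) ) <= 7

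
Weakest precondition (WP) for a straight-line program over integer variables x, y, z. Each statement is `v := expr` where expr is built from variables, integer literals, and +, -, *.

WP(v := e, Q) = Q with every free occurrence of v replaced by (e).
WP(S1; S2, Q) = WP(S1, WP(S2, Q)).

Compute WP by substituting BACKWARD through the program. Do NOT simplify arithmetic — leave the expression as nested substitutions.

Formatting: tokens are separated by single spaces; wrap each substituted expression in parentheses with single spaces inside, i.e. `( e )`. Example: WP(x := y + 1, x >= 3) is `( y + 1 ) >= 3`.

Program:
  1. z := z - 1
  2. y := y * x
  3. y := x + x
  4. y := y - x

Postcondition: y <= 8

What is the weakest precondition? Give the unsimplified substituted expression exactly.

Answer: ( ( x + x ) - x ) <= 8

Derivation:
post: y <= 8
stmt 4: y := y - x  -- replace 1 occurrence(s) of y with (y - x)
  => ( y - x ) <= 8
stmt 3: y := x + x  -- replace 1 occurrence(s) of y with (x + x)
  => ( ( x + x ) - x ) <= 8
stmt 2: y := y * x  -- replace 0 occurrence(s) of y with (y * x)
  => ( ( x + x ) - x ) <= 8
stmt 1: z := z - 1  -- replace 0 occurrence(s) of z with (z - 1)
  => ( ( x + x ) - x ) <= 8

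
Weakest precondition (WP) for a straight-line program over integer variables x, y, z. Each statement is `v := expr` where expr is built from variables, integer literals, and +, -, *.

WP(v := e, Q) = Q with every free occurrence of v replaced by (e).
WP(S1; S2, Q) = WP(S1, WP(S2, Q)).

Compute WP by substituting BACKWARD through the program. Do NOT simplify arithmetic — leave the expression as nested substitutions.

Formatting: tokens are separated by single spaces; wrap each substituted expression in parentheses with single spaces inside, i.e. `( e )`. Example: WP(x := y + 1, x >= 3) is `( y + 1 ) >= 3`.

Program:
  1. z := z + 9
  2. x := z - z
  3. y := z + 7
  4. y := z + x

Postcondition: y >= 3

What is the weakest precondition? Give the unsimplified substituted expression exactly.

Answer: ( ( z + 9 ) + ( ( z + 9 ) - ( z + 9 ) ) ) >= 3

Derivation:
post: y >= 3
stmt 4: y := z + x  -- replace 1 occurrence(s) of y with (z + x)
  => ( z + x ) >= 3
stmt 3: y := z + 7  -- replace 0 occurrence(s) of y with (z + 7)
  => ( z + x ) >= 3
stmt 2: x := z - z  -- replace 1 occurrence(s) of x with (z - z)
  => ( z + ( z - z ) ) >= 3
stmt 1: z := z + 9  -- replace 3 occurrence(s) of z with (z + 9)
  => ( ( z + 9 ) + ( ( z + 9 ) - ( z + 9 ) ) ) >= 3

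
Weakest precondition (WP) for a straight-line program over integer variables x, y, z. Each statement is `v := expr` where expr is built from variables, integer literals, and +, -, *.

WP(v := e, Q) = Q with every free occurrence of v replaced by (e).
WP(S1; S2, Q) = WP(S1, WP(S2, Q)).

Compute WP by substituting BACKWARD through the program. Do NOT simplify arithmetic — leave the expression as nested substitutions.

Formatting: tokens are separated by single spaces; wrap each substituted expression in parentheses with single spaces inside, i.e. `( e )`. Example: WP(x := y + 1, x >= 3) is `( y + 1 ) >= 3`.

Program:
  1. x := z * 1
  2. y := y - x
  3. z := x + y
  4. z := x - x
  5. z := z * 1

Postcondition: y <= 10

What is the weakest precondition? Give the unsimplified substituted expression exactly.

post: y <= 10
stmt 5: z := z * 1  -- replace 0 occurrence(s) of z with (z * 1)
  => y <= 10
stmt 4: z := x - x  -- replace 0 occurrence(s) of z with (x - x)
  => y <= 10
stmt 3: z := x + y  -- replace 0 occurrence(s) of z with (x + y)
  => y <= 10
stmt 2: y := y - x  -- replace 1 occurrence(s) of y with (y - x)
  => ( y - x ) <= 10
stmt 1: x := z * 1  -- replace 1 occurrence(s) of x with (z * 1)
  => ( y - ( z * 1 ) ) <= 10

Answer: ( y - ( z * 1 ) ) <= 10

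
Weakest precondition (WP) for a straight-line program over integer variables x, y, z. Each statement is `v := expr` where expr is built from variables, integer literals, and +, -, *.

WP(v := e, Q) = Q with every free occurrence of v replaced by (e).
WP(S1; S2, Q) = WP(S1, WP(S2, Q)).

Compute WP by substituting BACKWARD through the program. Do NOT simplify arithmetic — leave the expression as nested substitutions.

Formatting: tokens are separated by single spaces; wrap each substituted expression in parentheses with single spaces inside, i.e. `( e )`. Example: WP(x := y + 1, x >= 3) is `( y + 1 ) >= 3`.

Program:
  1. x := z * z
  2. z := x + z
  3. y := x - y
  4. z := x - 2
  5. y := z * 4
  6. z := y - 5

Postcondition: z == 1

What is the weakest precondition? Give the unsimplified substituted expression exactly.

Answer: ( ( ( ( z * z ) - 2 ) * 4 ) - 5 ) == 1

Derivation:
post: z == 1
stmt 6: z := y - 5  -- replace 1 occurrence(s) of z with (y - 5)
  => ( y - 5 ) == 1
stmt 5: y := z * 4  -- replace 1 occurrence(s) of y with (z * 4)
  => ( ( z * 4 ) - 5 ) == 1
stmt 4: z := x - 2  -- replace 1 occurrence(s) of z with (x - 2)
  => ( ( ( x - 2 ) * 4 ) - 5 ) == 1
stmt 3: y := x - y  -- replace 0 occurrence(s) of y with (x - y)
  => ( ( ( x - 2 ) * 4 ) - 5 ) == 1
stmt 2: z := x + z  -- replace 0 occurrence(s) of z with (x + z)
  => ( ( ( x - 2 ) * 4 ) - 5 ) == 1
stmt 1: x := z * z  -- replace 1 occurrence(s) of x with (z * z)
  => ( ( ( ( z * z ) - 2 ) * 4 ) - 5 ) == 1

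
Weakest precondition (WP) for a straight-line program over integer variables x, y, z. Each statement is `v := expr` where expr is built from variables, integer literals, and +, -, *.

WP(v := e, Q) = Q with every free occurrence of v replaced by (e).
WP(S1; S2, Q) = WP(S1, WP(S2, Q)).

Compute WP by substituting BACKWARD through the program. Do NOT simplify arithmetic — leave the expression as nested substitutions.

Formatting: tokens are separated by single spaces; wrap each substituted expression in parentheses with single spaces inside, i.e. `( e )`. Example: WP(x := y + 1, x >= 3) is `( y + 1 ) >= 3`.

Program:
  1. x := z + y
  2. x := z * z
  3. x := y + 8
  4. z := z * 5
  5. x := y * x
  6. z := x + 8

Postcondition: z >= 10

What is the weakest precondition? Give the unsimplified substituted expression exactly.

post: z >= 10
stmt 6: z := x + 8  -- replace 1 occurrence(s) of z with (x + 8)
  => ( x + 8 ) >= 10
stmt 5: x := y * x  -- replace 1 occurrence(s) of x with (y * x)
  => ( ( y * x ) + 8 ) >= 10
stmt 4: z := z * 5  -- replace 0 occurrence(s) of z with (z * 5)
  => ( ( y * x ) + 8 ) >= 10
stmt 3: x := y + 8  -- replace 1 occurrence(s) of x with (y + 8)
  => ( ( y * ( y + 8 ) ) + 8 ) >= 10
stmt 2: x := z * z  -- replace 0 occurrence(s) of x with (z * z)
  => ( ( y * ( y + 8 ) ) + 8 ) >= 10
stmt 1: x := z + y  -- replace 0 occurrence(s) of x with (z + y)
  => ( ( y * ( y + 8 ) ) + 8 ) >= 10

Answer: ( ( y * ( y + 8 ) ) + 8 ) >= 10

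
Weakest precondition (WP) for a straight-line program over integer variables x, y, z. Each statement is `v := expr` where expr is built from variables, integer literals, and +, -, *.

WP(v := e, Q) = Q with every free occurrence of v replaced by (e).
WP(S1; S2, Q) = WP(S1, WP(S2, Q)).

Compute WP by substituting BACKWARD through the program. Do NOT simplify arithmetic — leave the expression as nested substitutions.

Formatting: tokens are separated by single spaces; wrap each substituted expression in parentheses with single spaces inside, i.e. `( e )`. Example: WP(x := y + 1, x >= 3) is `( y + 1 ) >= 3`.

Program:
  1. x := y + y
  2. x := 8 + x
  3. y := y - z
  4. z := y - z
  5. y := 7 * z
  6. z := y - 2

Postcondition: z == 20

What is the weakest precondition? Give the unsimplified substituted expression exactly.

post: z == 20
stmt 6: z := y - 2  -- replace 1 occurrence(s) of z with (y - 2)
  => ( y - 2 ) == 20
stmt 5: y := 7 * z  -- replace 1 occurrence(s) of y with (7 * z)
  => ( ( 7 * z ) - 2 ) == 20
stmt 4: z := y - z  -- replace 1 occurrence(s) of z with (y - z)
  => ( ( 7 * ( y - z ) ) - 2 ) == 20
stmt 3: y := y - z  -- replace 1 occurrence(s) of y with (y - z)
  => ( ( 7 * ( ( y - z ) - z ) ) - 2 ) == 20
stmt 2: x := 8 + x  -- replace 0 occurrence(s) of x with (8 + x)
  => ( ( 7 * ( ( y - z ) - z ) ) - 2 ) == 20
stmt 1: x := y + y  -- replace 0 occurrence(s) of x with (y + y)
  => ( ( 7 * ( ( y - z ) - z ) ) - 2 ) == 20

Answer: ( ( 7 * ( ( y - z ) - z ) ) - 2 ) == 20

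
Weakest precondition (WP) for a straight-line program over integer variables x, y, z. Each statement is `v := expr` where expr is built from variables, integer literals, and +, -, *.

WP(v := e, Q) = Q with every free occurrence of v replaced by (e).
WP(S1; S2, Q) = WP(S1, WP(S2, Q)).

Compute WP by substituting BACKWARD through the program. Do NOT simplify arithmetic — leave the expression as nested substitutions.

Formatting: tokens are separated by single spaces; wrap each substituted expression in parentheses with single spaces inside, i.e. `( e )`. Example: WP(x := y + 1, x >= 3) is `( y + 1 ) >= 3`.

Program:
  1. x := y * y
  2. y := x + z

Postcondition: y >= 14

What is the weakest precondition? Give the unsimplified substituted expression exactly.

Answer: ( ( y * y ) + z ) >= 14

Derivation:
post: y >= 14
stmt 2: y := x + z  -- replace 1 occurrence(s) of y with (x + z)
  => ( x + z ) >= 14
stmt 1: x := y * y  -- replace 1 occurrence(s) of x with (y * y)
  => ( ( y * y ) + z ) >= 14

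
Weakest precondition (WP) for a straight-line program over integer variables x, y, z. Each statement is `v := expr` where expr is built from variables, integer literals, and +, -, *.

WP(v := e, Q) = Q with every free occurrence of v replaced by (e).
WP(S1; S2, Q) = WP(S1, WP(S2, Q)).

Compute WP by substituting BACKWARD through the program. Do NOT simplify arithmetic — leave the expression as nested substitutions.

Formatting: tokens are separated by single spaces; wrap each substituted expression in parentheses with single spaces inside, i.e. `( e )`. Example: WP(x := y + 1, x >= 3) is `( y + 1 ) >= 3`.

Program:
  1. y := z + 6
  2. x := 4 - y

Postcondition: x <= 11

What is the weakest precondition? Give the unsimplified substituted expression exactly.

Answer: ( 4 - ( z + 6 ) ) <= 11

Derivation:
post: x <= 11
stmt 2: x := 4 - y  -- replace 1 occurrence(s) of x with (4 - y)
  => ( 4 - y ) <= 11
stmt 1: y := z + 6  -- replace 1 occurrence(s) of y with (z + 6)
  => ( 4 - ( z + 6 ) ) <= 11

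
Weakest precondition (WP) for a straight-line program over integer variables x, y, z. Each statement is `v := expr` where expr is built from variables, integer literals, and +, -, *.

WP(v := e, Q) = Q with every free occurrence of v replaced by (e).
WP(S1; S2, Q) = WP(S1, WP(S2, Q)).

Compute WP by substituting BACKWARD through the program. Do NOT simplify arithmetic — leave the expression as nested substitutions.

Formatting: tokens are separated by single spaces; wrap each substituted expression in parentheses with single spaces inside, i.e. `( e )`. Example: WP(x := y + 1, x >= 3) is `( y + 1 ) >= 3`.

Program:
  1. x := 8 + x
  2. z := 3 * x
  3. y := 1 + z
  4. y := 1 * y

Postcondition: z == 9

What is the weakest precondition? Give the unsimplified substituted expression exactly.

post: z == 9
stmt 4: y := 1 * y  -- replace 0 occurrence(s) of y with (1 * y)
  => z == 9
stmt 3: y := 1 + z  -- replace 0 occurrence(s) of y with (1 + z)
  => z == 9
stmt 2: z := 3 * x  -- replace 1 occurrence(s) of z with (3 * x)
  => ( 3 * x ) == 9
stmt 1: x := 8 + x  -- replace 1 occurrence(s) of x with (8 + x)
  => ( 3 * ( 8 + x ) ) == 9

Answer: ( 3 * ( 8 + x ) ) == 9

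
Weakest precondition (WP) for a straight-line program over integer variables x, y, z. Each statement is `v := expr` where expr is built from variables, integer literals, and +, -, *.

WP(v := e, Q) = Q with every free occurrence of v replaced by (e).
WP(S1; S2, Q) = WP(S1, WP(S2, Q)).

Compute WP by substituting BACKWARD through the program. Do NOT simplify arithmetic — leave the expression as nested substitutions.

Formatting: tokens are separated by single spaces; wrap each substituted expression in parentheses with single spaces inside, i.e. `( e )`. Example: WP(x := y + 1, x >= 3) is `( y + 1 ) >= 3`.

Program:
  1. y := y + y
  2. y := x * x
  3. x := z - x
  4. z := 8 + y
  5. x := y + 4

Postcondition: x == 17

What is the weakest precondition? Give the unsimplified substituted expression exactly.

post: x == 17
stmt 5: x := y + 4  -- replace 1 occurrence(s) of x with (y + 4)
  => ( y + 4 ) == 17
stmt 4: z := 8 + y  -- replace 0 occurrence(s) of z with (8 + y)
  => ( y + 4 ) == 17
stmt 3: x := z - x  -- replace 0 occurrence(s) of x with (z - x)
  => ( y + 4 ) == 17
stmt 2: y := x * x  -- replace 1 occurrence(s) of y with (x * x)
  => ( ( x * x ) + 4 ) == 17
stmt 1: y := y + y  -- replace 0 occurrence(s) of y with (y + y)
  => ( ( x * x ) + 4 ) == 17

Answer: ( ( x * x ) + 4 ) == 17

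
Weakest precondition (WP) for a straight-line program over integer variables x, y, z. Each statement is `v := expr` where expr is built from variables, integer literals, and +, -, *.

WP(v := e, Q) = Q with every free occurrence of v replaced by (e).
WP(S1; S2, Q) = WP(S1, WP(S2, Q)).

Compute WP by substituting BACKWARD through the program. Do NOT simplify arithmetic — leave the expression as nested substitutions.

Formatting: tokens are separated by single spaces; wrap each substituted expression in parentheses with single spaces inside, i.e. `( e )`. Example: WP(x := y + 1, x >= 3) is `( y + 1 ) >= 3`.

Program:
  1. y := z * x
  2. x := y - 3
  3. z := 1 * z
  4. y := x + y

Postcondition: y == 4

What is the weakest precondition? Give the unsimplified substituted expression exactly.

post: y == 4
stmt 4: y := x + y  -- replace 1 occurrence(s) of y with (x + y)
  => ( x + y ) == 4
stmt 3: z := 1 * z  -- replace 0 occurrence(s) of z with (1 * z)
  => ( x + y ) == 4
stmt 2: x := y - 3  -- replace 1 occurrence(s) of x with (y - 3)
  => ( ( y - 3 ) + y ) == 4
stmt 1: y := z * x  -- replace 2 occurrence(s) of y with (z * x)
  => ( ( ( z * x ) - 3 ) + ( z * x ) ) == 4

Answer: ( ( ( z * x ) - 3 ) + ( z * x ) ) == 4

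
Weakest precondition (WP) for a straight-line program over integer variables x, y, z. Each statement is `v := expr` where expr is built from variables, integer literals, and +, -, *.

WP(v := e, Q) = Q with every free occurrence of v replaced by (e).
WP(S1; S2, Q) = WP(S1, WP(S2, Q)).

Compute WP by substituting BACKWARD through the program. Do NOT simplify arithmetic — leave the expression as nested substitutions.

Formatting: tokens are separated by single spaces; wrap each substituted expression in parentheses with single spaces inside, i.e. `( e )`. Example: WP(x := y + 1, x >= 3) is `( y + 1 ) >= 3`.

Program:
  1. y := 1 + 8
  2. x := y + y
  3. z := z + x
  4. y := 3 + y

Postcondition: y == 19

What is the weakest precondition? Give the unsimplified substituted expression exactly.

Answer: ( 3 + ( 1 + 8 ) ) == 19

Derivation:
post: y == 19
stmt 4: y := 3 + y  -- replace 1 occurrence(s) of y with (3 + y)
  => ( 3 + y ) == 19
stmt 3: z := z + x  -- replace 0 occurrence(s) of z with (z + x)
  => ( 3 + y ) == 19
stmt 2: x := y + y  -- replace 0 occurrence(s) of x with (y + y)
  => ( 3 + y ) == 19
stmt 1: y := 1 + 8  -- replace 1 occurrence(s) of y with (1 + 8)
  => ( 3 + ( 1 + 8 ) ) == 19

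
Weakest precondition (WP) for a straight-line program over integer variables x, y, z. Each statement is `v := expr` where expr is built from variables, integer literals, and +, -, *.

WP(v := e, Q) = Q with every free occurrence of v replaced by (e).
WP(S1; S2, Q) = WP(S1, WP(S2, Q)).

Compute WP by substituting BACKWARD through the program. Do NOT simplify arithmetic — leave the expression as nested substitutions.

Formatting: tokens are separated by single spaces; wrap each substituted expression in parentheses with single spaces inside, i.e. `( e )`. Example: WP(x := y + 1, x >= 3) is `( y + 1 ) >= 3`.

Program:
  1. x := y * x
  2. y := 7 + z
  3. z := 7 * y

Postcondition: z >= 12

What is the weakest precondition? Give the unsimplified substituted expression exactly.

post: z >= 12
stmt 3: z := 7 * y  -- replace 1 occurrence(s) of z with (7 * y)
  => ( 7 * y ) >= 12
stmt 2: y := 7 + z  -- replace 1 occurrence(s) of y with (7 + z)
  => ( 7 * ( 7 + z ) ) >= 12
stmt 1: x := y * x  -- replace 0 occurrence(s) of x with (y * x)
  => ( 7 * ( 7 + z ) ) >= 12

Answer: ( 7 * ( 7 + z ) ) >= 12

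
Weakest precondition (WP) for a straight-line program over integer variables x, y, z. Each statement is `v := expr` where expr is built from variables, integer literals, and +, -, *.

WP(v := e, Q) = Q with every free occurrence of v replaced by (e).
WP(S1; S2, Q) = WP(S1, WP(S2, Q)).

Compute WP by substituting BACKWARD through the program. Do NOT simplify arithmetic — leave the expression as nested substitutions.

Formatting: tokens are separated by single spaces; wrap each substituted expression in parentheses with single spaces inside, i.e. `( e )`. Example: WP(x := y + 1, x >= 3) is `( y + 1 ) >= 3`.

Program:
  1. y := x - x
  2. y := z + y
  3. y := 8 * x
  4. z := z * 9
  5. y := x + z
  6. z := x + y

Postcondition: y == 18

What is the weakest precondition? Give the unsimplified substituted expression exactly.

post: y == 18
stmt 6: z := x + y  -- replace 0 occurrence(s) of z with (x + y)
  => y == 18
stmt 5: y := x + z  -- replace 1 occurrence(s) of y with (x + z)
  => ( x + z ) == 18
stmt 4: z := z * 9  -- replace 1 occurrence(s) of z with (z * 9)
  => ( x + ( z * 9 ) ) == 18
stmt 3: y := 8 * x  -- replace 0 occurrence(s) of y with (8 * x)
  => ( x + ( z * 9 ) ) == 18
stmt 2: y := z + y  -- replace 0 occurrence(s) of y with (z + y)
  => ( x + ( z * 9 ) ) == 18
stmt 1: y := x - x  -- replace 0 occurrence(s) of y with (x - x)
  => ( x + ( z * 9 ) ) == 18

Answer: ( x + ( z * 9 ) ) == 18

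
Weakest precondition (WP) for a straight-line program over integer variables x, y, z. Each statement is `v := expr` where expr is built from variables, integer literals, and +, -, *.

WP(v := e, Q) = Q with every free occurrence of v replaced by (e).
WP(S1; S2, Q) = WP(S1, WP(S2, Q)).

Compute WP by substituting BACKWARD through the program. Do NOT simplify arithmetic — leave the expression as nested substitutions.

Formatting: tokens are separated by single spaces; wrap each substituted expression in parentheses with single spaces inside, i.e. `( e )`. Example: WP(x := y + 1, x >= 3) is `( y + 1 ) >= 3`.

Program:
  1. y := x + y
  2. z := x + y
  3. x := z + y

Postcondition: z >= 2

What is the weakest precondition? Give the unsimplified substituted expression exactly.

Answer: ( x + ( x + y ) ) >= 2

Derivation:
post: z >= 2
stmt 3: x := z + y  -- replace 0 occurrence(s) of x with (z + y)
  => z >= 2
stmt 2: z := x + y  -- replace 1 occurrence(s) of z with (x + y)
  => ( x + y ) >= 2
stmt 1: y := x + y  -- replace 1 occurrence(s) of y with (x + y)
  => ( x + ( x + y ) ) >= 2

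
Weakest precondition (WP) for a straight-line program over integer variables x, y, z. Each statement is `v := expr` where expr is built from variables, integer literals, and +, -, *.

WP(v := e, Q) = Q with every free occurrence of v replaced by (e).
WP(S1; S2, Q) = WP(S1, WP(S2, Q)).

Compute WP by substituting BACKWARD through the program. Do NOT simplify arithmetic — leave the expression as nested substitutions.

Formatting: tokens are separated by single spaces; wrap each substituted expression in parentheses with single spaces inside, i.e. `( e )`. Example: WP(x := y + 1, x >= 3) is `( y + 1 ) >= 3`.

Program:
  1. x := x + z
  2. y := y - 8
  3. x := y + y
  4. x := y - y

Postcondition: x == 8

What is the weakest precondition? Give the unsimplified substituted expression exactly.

post: x == 8
stmt 4: x := y - y  -- replace 1 occurrence(s) of x with (y - y)
  => ( y - y ) == 8
stmt 3: x := y + y  -- replace 0 occurrence(s) of x with (y + y)
  => ( y - y ) == 8
stmt 2: y := y - 8  -- replace 2 occurrence(s) of y with (y - 8)
  => ( ( y - 8 ) - ( y - 8 ) ) == 8
stmt 1: x := x + z  -- replace 0 occurrence(s) of x with (x + z)
  => ( ( y - 8 ) - ( y - 8 ) ) == 8

Answer: ( ( y - 8 ) - ( y - 8 ) ) == 8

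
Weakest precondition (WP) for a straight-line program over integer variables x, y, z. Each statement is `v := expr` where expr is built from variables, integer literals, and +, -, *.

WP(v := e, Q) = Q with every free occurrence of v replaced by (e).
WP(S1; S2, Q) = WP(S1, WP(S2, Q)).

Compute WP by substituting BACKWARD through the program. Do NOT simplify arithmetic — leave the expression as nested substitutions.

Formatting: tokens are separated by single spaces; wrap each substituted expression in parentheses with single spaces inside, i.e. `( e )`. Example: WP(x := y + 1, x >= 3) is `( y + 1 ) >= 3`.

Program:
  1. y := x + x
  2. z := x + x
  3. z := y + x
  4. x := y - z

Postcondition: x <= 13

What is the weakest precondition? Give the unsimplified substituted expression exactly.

post: x <= 13
stmt 4: x := y - z  -- replace 1 occurrence(s) of x with (y - z)
  => ( y - z ) <= 13
stmt 3: z := y + x  -- replace 1 occurrence(s) of z with (y + x)
  => ( y - ( y + x ) ) <= 13
stmt 2: z := x + x  -- replace 0 occurrence(s) of z with (x + x)
  => ( y - ( y + x ) ) <= 13
stmt 1: y := x + x  -- replace 2 occurrence(s) of y with (x + x)
  => ( ( x + x ) - ( ( x + x ) + x ) ) <= 13

Answer: ( ( x + x ) - ( ( x + x ) + x ) ) <= 13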